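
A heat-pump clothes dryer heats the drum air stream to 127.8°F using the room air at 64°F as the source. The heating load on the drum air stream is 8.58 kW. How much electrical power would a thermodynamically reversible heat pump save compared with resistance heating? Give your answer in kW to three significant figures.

In absolute terms T_C = 290.93 K and T_H = 326.37 K, so ΔT = 35.44 K.
COP_Carnot = T_H/ΔT = 326.37/35.44 = 9.208.
Resistance heating needs Ẇ_res = Q̇_H = 8.580 kW; the reversible heat pump needs only Ẇ_hp = Q̇_H/COP = 0.9318 kW.
Saving = 8.580 − 0.9318 = 7.648 kW.

7.65 kW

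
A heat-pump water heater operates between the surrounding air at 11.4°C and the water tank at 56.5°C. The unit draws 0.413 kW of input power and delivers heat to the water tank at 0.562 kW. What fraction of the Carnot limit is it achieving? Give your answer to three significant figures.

COP_actual = Q̇_H/Ẇ = 0.5620/0.4130 = 1.361.
In absolute terms T_C = 284.55 K and T_H = 329.65 K, so ΔT = 45.10 K.
COP_Carnot = T_H/ΔT = 329.65/45.10 = 7.309.
η_II = COP_actual/COP_Carnot = 1.361/7.309 = 0.1862.

0.186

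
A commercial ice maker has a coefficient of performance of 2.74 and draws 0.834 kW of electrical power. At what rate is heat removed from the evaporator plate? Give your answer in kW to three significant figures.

2.29 kW

Q̇_C = COP × Ẇ = 2.74 × 0.8340 = 2.285 kW.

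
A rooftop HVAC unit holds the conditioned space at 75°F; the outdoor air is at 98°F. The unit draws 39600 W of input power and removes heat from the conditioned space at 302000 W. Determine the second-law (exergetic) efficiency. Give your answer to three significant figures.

COP_actual = Q̇_C/Ẇ = 302000/39600 = 7.626.
In absolute terms T_C = 297.04 K and T_H = 309.82 K, so ΔT = 12.78 K.
COP_Carnot = T_C/ΔT = 297.04/12.78 = 23.25.
η_II = COP_actual/COP_Carnot = 7.626/23.25 = 0.3281.

0.328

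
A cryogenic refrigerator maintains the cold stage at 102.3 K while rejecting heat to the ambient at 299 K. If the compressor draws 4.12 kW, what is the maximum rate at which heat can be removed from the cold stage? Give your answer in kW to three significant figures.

2.14 kW

The reservoir spacing is ΔT = 299 − 102.3 = 196.7 K.
COP_Carnot = T_C/ΔT = 102.30/196.7 = 0.5201.
Q̇_max = COP_Carnot × Ẇ = 0.5201 × 4.120 kW = 2.143 kW.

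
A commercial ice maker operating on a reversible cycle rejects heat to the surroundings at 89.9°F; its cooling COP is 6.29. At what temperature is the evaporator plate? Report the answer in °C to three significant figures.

-9.71 °C

For a Carnot refrigerator COP_R = T_C/(T_H − T_C), so T_C = COP·T_H/(1 + COP).
With T_H = 305.32 K, T_C = 6.29 × 305.32/7.290 = 263.44 K.
Converting, 263.44 K = -9.71°C.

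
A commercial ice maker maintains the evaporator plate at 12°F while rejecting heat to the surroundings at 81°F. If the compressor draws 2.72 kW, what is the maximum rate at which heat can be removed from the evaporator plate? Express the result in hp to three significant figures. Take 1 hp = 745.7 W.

24.9 hp

In absolute terms T_C = 262.04 K and T_H = 300.37 K, so ΔT = 38.33 K.
COP_Carnot = T_C/ΔT = 262.04/38.33 = 6.836.
Q̇_max = COP_Carnot × Ẇ = 6.836 × 2.720 kW = 18.59 kW = 24.93 hp.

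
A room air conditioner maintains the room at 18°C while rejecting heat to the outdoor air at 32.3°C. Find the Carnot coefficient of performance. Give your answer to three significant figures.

20.4

In absolute terms T_C = 291.15 K and T_H = 305.45 K, so ΔT = 14.30 K.
For a reversible cycle, COP_Carnot = T_C/ΔT = 291.15/14.30 = 20.36.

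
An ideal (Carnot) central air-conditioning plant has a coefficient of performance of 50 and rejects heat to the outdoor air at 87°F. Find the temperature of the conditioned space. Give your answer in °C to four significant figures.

For a Carnot refrigerator COP_R = T_C/(T_H − T_C), so T_C = COP·T_H/(1 + COP).
With T_H = 303.71 K, T_C = 50 × 303.71/51.00 = 297.75 K.
Converting, 297.75 K = 24.60°C.

24.60 °C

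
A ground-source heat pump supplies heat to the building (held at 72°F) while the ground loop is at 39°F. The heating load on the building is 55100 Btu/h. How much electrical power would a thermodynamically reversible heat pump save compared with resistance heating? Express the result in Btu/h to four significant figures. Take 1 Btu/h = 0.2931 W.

In absolute terms T_C = 277.04 K and T_H = 295.37 K, so ΔT = 18.33 K.
COP_Carnot = T_H/ΔT = 295.37/18.33 = 16.11.
Resistance heating needs Ẇ_res = Q̇_H = 55100 Btu/h; the reversible heat pump needs only Ẇ_hp = Q̇_H/COP = 3420 Btu/h.
Saving = 55100 − 3420 = 51680 Btu/h.

51680 Btu/h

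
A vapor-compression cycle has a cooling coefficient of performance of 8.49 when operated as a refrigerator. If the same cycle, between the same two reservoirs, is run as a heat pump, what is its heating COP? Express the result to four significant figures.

9.490

The first law on one cycle gives Q_H = Q_C + W, so Q_H/W = Q_C/W + 1.
COP_HP = COP_R + 1 = 8.49 + 1 = 9.49.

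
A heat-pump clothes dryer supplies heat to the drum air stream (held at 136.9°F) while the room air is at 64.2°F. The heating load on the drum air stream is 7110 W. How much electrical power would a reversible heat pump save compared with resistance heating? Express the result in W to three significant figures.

In absolute terms T_C = 291.04 K and T_H = 331.43 K, so ΔT = 40.39 K.
COP_Carnot = T_H/ΔT = 331.43/40.39 = 8.206.
Resistance heating needs Ẇ_res = Q̇_H = 7110 W; the reversible heat pump needs only Ẇ_hp = Q̇_H/COP = 866.4 W.
Saving = 7110 − 866.4 = 6244 W.

6240 W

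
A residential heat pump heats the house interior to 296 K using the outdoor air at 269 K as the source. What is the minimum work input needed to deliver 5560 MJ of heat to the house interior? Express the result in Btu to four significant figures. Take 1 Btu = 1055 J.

480700 Btu

The reservoir spacing is ΔT = 296 − 269 = 27.00 K.
The reversible limit is COP_HP = T_H/ΔT = 10.96, so W_min = Q_H/COP = Q_H·ΔT/T_H.
W_min = 5560 × 27.00/296.00 = 507.2 MJ = 480700 Btu.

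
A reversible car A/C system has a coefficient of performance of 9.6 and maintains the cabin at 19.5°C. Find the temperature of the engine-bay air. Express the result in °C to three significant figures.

50.0 °C

COP_R = T_C/(T_H − T_C) gives T_H − T_C = T_C/COP.
With T_C = 292.65 K, T_H = 292.65 × (1 + 1/9.6) = 323.13 K.
Converting, 323.13 K = 49.98°C.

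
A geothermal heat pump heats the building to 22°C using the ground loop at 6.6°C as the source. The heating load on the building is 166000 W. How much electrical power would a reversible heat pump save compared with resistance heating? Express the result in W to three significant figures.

157000 W

In absolute terms T_C = 279.75 K and T_H = 295.15 K, so ΔT = 15.40 K.
COP_Carnot = T_H/ΔT = 295.15/15.40 = 19.17.
Resistance heating needs Ẇ_res = Q̇_H = 166000 W; the reversible heat pump needs only Ẇ_hp = Q̇_H/COP = 8661 W.
Saving = 166000 − 8661 = 157300 W.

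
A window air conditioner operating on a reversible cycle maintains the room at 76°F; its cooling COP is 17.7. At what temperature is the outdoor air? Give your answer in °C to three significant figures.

COP_R = T_C/(T_H − T_C) gives T_H − T_C = T_C/COP.
With T_C = 297.59 K, T_H = 297.59 × (1 + 1/17.7) = 314.41 K.
Converting, 314.41 K = 41.26°C.

41.3 °C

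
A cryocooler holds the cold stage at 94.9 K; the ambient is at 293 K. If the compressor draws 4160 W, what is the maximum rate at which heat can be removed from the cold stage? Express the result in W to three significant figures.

1990 W

The reservoir spacing is ΔT = 293 − 94.9 = 198.1 K.
COP_Carnot = T_C/ΔT = 94.90/198.1 = 0.4791.
Q̇_max = COP_Carnot × Ẇ = 0.4791 × 4160 W = 1993 W.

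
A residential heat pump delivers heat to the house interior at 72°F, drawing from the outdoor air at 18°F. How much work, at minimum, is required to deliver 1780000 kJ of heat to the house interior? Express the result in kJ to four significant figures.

180800 kJ

In absolute terms T_C = 265.37 K and T_H = 295.37 K, so ΔT = 30.00 K.
The reversible limit is COP_HP = T_H/ΔT = 9.846, so W_min = Q_H/COP = Q_H·ΔT/T_H.
W_min = 1780000 × 30.00/295.37 = 180800 kJ.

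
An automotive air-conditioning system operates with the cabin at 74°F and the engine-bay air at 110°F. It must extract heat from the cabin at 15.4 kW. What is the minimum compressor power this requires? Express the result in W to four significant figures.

1039 W

In absolute terms T_C = 296.48 K and T_H = 316.48 K, so ΔT = 20.00 K.
COP_Carnot = T_C/ΔT = 296.48/20.00 = 14.82.
Ẇ_min = Q̇/COP_Carnot = 15.40/14.82 = 1.039 kW = 1039 W.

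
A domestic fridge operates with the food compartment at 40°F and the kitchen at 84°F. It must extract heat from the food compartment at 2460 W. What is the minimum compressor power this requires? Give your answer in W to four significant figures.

In absolute terms T_C = 277.59 K and T_H = 302.04 K, so ΔT = 24.44 K.
COP_Carnot = T_C/ΔT = 277.59/24.44 = 11.36.
Ẇ_min = Q̇/COP_Carnot = 2460/11.36 = 216.6 W.

216.6 W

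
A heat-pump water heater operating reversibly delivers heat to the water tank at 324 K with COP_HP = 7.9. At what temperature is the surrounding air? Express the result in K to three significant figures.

COP_HP = T_H/(T_H − T_C) gives T_H − T_C = T_H/COP.
With T_H = 324.00 K, T_C = 324.00 × (1 − 1/7.9) = 282.99 K.

283 K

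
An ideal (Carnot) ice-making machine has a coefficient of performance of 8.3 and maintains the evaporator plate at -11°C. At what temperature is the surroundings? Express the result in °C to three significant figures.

COP_R = T_C/(T_H − T_C) gives T_H − T_C = T_C/COP.
With T_C = 262.15 K, T_H = 262.15 × (1 + 1/8.3) = 293.73 K.
Converting, 293.73 K = 20.58°C.

20.6 °C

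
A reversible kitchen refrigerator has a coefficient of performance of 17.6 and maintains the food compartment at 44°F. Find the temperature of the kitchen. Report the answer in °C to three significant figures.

COP_R = T_C/(T_H − T_C) gives T_H − T_C = T_C/COP.
With T_C = 279.82 K, T_H = 279.82 × (1 + 1/17.6) = 295.72 K.
Converting, 295.72 K = 22.57°C.

22.6 °C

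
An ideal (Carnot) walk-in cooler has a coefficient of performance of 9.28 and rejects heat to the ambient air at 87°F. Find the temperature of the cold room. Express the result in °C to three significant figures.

For a Carnot refrigerator COP_R = T_C/(T_H − T_C), so T_C = COP·T_H/(1 + COP).
With T_H = 303.71 K, T_C = 9.28 × 303.71/10.28 = 274.16 K.
Converting, 274.16 K = 1.01°C.

1.01 °C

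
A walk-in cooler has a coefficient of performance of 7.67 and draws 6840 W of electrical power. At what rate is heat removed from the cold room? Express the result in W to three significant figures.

Q̇_C = COP × Ẇ = 7.67 × 6840 = 52460 W.

52500 W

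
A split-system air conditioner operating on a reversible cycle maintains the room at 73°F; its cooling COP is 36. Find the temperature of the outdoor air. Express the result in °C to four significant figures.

31.00 °C

COP_R = T_C/(T_H − T_C) gives T_H − T_C = T_C/COP.
With T_C = 295.93 K, T_H = 295.93 × (1 + 1/36) = 304.15 K.
Converting, 304.15 K = 31.00°C.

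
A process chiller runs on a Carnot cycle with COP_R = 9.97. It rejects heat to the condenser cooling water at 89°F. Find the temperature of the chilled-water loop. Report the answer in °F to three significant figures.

39.0 °F

For a Carnot refrigerator COP_R = T_C/(T_H − T_C), so T_C = COP·T_H/(1 + COP).
With T_H = 304.82 K, T_C = 9.97 × 304.82/10.97 = 277.03 K.
Converting, 277.03 K = 38.98°F.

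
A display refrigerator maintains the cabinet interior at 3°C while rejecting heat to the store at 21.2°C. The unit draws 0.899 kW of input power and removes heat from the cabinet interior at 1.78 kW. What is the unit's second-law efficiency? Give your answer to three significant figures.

COP_actual = Q̇_C/Ẇ = 1.780/0.8990 = 1.980.
In absolute terms T_C = 276.15 K and T_H = 294.35 K, so ΔT = 18.20 K.
COP_Carnot = T_C/ΔT = 276.15/18.20 = 15.17.
η_II = COP_actual/COP_Carnot = 1.980/15.17 = 0.1305.

0.130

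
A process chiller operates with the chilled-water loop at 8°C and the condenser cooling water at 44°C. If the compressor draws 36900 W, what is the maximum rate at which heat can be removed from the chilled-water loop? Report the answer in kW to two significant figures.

In absolute terms T_C = 281.15 K and T_H = 317.15 K, so ΔT = 36.00 K.
COP_Carnot = T_C/ΔT = 281.15/36.00 = 7.810.
Q̇_max = COP_Carnot × Ẇ = 7.810 × 36900 W = 288200 W = 288.2 kW.

290 kW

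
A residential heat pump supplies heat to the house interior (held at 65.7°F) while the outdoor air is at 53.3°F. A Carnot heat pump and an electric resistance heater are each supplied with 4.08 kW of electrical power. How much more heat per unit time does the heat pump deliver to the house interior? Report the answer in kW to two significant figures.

In absolute terms T_C = 284.98 K and T_H = 291.87 K, so ΔT = 6.889 K.
COP_Carnot = T_H/ΔT = 291.87/6.889 = 42.37.
The heat pump delivers Q̇_H = COP × Ẇ = 172.9 kW; the resistance heater delivers Ẇ = 4.080 kW.
Extra = (COP − 1)·Ẇ = 168.8 kW.

170 kW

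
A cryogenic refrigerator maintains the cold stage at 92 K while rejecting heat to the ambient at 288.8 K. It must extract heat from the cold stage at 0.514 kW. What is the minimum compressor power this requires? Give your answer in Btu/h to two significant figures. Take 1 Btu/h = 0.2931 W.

The reservoir spacing is ΔT = 288.8 − 92 = 196.8 K.
COP_Carnot = T_C/ΔT = 92.00/196.8 = 0.4675.
Ẇ_min = Q̇/COP_Carnot = 0.5140/0.4675 = 1.100 kW = 3751 Btu/h.

3800 Btu/h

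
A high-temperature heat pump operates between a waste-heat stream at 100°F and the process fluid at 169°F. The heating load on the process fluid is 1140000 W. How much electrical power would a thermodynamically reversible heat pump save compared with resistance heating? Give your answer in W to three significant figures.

In absolute terms T_C = 310.93 K and T_H = 349.26 K, so ΔT = 38.33 K.
COP_Carnot = T_H/ΔT = 349.26/38.33 = 9.111.
Resistance heating needs Ẇ_res = Q̇_H = 1140000 W; the reversible heat pump needs only Ẇ_hp = Q̇_H/COP = 125100 W.
Saving = 1140000 − 125100 = 1015000 W.

1010000 W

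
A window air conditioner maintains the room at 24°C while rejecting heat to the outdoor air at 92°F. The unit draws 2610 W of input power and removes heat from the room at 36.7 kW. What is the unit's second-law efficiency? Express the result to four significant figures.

Converting, Q̇_C = 36.70 kW = 36700 W, so COP_actual = Q̇_C/Ẇ = 36700/2610 = 14.06.
In absolute terms T_C = 297.15 K and T_H = 306.48 K, so ΔT = 9.333 K.
COP_Carnot = T_C/ΔT = 297.15/9.333 = 31.84.
η_II = COP_actual/COP_Carnot = 14.06/31.84 = 0.4417.

0.4417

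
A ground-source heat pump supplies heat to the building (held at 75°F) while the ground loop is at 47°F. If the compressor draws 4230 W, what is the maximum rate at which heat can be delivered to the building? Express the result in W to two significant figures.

81000 W

In absolute terms T_C = 281.48 K and T_H = 297.04 K, so ΔT = 15.56 K.
COP_Carnot = T_H/ΔT = 297.04/15.56 = 19.10.
Q̇_max = COP_Carnot × Ẇ = 19.10 × 4230 W = 80770 W.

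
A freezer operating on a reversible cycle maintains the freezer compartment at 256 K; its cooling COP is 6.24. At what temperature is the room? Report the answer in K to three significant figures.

COP_R = T_C/(T_H − T_C) gives T_H − T_C = T_C/COP.
With T_C = 256.00 K, T_H = 256.00 × (1 + 1/6.24) = 297.03 K.

297 K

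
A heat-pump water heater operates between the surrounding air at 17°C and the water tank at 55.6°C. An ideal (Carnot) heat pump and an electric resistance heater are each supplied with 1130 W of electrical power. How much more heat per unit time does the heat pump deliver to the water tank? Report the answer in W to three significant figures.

In absolute terms T_C = 290.15 K and T_H = 328.75 K, so ΔT = 38.60 K.
COP_Carnot = T_H/ΔT = 328.75/38.60 = 8.517.
The heat pump delivers Q̇_H = COP × Ẇ = 9624 W; the resistance heater delivers Ẇ = 1130 W.
Extra = (COP − 1)·Ẇ = 8494 W.

8490 W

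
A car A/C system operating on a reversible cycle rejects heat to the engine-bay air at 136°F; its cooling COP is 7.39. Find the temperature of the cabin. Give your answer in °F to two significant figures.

For a Carnot refrigerator COP_R = T_C/(T_H − T_C), so T_C = COP·T_H/(1 + COP).
With T_H = 330.93 K, T_C = 7.39 × 330.93/8.390 = 291.48 K.
Converting, 291.48 K = 65.00°F.

65 °F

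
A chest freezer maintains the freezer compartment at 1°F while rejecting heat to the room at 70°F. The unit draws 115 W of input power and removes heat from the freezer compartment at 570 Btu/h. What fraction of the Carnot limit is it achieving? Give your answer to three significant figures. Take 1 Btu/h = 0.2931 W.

0.218

Converting, Q̇_C = 570.0 Btu/h = 167.1 W, so COP_actual = Q̇_C/Ẇ = 167.1/115.0 = 1.453.
In absolute terms T_C = 255.93 K and T_H = 294.26 K, so ΔT = 38.33 K.
COP_Carnot = T_C/ΔT = 255.93/38.33 = 6.676.
η_II = COP_actual/COP_Carnot = 1.453/6.676 = 0.2176.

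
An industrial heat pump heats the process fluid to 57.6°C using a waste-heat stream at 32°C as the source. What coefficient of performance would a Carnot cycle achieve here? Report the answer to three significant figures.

In absolute terms T_C = 305.15 K and T_H = 330.75 K, so ΔT = 25.60 K.
For a reversible cycle, COP_Carnot = T_H/ΔT = 330.75/25.60 = 12.92.

12.9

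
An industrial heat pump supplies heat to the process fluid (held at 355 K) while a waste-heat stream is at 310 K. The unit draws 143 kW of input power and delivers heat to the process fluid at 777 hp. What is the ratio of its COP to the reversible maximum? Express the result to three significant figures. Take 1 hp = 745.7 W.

0.514

Converting, Q̇_H = 777.0 hp = 579.4 kW, so COP_actual = Q̇_H/Ẇ = 579.4/143.0 = 4.052.
The reservoir spacing is ΔT = 355 − 310 = 45.00 K.
COP_Carnot = T_H/ΔT = 355.00/45.00 = 7.889.
η_II = COP_actual/COP_Carnot = 4.052/7.889 = 0.5136.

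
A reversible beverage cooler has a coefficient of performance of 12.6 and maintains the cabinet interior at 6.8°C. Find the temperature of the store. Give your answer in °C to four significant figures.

29.02 °C

COP_R = T_C/(T_H − T_C) gives T_H − T_C = T_C/COP.
With T_C = 279.95 K, T_H = 279.95 × (1 + 1/12.6) = 302.17 K.
Converting, 302.17 K = 29.02°C.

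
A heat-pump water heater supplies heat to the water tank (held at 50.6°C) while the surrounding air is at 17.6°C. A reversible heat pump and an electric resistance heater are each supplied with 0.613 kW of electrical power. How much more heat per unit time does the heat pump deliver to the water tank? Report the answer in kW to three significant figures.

5.40 kW

In absolute terms T_C = 290.75 K and T_H = 323.75 K, so ΔT = 33.00 K.
COP_Carnot = T_H/ΔT = 323.75/33.00 = 9.811.
The heat pump delivers Q̇_H = COP × Ẇ = 6.014 kW; the resistance heater delivers Ẇ = 0.6130 kW.
Extra = (COP − 1)·Ẇ = 5.401 kW.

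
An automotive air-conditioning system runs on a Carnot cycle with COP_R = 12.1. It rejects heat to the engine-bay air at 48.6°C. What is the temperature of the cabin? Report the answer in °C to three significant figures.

For a Carnot refrigerator COP_R = T_C/(T_H − T_C), so T_C = COP·T_H/(1 + COP).
With T_H = 321.75 K, T_C = 12.1 × 321.75/13.10 = 297.19 K.
Converting, 297.19 K = 24.04°C.

24.0 °C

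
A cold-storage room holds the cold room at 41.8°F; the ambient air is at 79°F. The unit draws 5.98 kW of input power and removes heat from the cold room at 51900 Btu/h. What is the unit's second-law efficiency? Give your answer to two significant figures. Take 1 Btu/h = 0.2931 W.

Converting, Q̇_C = 51900 Btu/h = 15.21 kW, so COP_actual = Q̇_C/Ẇ = 15.21/5.980 = 2.544.
In absolute terms T_C = 278.59 K and T_H = 299.26 K, so ΔT = 20.67 K.
COP_Carnot = T_C/ΔT = 278.59/20.67 = 13.48.
η_II = COP_actual/COP_Carnot = 2.544/13.48 = 0.1887.

0.19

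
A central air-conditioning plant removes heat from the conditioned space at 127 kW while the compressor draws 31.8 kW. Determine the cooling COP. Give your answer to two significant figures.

The first law gives Q̇_H = Q̇_C + Ẇ, so the three rates are Q̇_C = 127.0, Q̇_H = 158.8, Ẇ = 31.80 kW.
COP_R = Q̇_C/Ẇ = 127.0/31.80 = 3.994.

4.0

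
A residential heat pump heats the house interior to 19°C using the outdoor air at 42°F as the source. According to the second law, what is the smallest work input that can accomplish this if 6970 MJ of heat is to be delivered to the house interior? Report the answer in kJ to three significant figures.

321000 kJ

In absolute terms T_C = 278.71 K and T_H = 292.15 K, so ΔT = 13.44 K.
The reversible limit is COP_HP = T_H/ΔT = 21.73, so W_min = Q_H/COP = Q_H·ΔT/T_H.
W_min = 6970 × 13.44/292.15 = 320.8 MJ = 320800 kJ.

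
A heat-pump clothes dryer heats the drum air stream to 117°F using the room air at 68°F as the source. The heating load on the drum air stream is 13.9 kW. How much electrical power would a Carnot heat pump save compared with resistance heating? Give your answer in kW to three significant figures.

12.7 kW

In absolute terms T_C = 293.15 K and T_H = 320.37 K, so ΔT = 27.22 K.
COP_Carnot = T_H/ΔT = 320.37/27.22 = 11.77.
Resistance heating needs Ẇ_res = Q̇_H = 13.90 kW; the reversible heat pump needs only Ẇ_hp = Q̇_H/COP = 1.181 kW.
Saving = 13.90 − 1.181 = 12.72 kW.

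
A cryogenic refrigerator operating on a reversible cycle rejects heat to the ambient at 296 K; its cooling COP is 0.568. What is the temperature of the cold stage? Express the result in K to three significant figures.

107 K

For a Carnot refrigerator COP_R = T_C/(T_H − T_C), so T_C = COP·T_H/(1 + COP).
With T_H = 296.00 K, T_C = 0.568 × 296.00/1.568 = 107.22 K.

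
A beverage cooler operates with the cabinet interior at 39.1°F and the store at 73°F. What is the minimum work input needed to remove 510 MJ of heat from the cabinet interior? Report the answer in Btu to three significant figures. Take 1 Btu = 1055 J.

In absolute terms T_C = 277.09 K and T_H = 295.93 K, so ΔT = 18.83 K.
The reversible limit is COP_R = T_C/ΔT = 14.71, so W_min = Q_C/COP = Q_C·ΔT/T_C.
W_min = 510.0 × 18.83/277.09 = 34.66 MJ = 32860 Btu.

32900 Btu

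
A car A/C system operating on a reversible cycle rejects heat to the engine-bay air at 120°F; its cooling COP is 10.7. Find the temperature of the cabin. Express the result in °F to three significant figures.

70.5 °F

For a Carnot refrigerator COP_R = T_C/(T_H − T_C), so T_C = COP·T_H/(1 + COP).
With T_H = 322.04 K, T_C = 10.7 × 322.04/11.70 = 294.51 K.
Converting, 294.51 K = 70.46°F.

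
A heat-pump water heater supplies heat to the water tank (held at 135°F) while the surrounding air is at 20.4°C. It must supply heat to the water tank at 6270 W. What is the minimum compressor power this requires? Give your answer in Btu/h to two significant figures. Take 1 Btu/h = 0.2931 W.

In absolute terms T_C = 293.55 K and T_H = 330.37 K, so ΔT = 36.82 K.
COP_Carnot = T_H/ΔT = 330.37/36.82 = 8.972.
Ẇ_min = Q̇/COP_Carnot = 6270/8.972 = 698.8 W = 2384 Btu/h.

2400 Btu/h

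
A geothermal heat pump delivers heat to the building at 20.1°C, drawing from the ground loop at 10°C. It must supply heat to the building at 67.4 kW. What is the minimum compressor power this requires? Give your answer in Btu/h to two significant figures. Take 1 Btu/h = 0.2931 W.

7900 Btu/h

In absolute terms T_C = 283.15 K and T_H = 293.25 K, so ΔT = 10.10 K.
COP_Carnot = T_H/ΔT = 293.25/10.10 = 29.03.
Ẇ_min = Q̇/COP_Carnot = 67.40/29.03 = 2.321 kW = 7920 Btu/h.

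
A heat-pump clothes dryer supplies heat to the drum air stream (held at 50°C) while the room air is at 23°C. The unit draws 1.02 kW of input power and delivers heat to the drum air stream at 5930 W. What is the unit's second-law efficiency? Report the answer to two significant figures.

Converting, Q̇_H = 5930 W = 5.930 kW, so COP_actual = Q̇_H/Ẇ = 5.930/1.020 = 5.814.
In absolute terms T_C = 296.15 K and T_H = 323.15 K, so ΔT = 27.00 K.
COP_Carnot = T_H/ΔT = 323.15/27.00 = 11.97.
η_II = COP_actual/COP_Carnot = 5.814/11.97 = 0.4858.

0.49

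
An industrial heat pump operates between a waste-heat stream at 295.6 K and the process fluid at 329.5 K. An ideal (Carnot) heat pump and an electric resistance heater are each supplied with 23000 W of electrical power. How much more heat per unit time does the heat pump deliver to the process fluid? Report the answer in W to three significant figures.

The reservoir spacing is ΔT = 329.5 − 295.6 = 33.90 K.
COP_Carnot = T_H/ΔT = 329.50/33.90 = 9.720.
The heat pump delivers Q̇_H = COP × Ẇ = 223600 W; the resistance heater delivers Ẇ = 23000 W.
Extra = (COP − 1)·Ẇ = 200600 W.

201000 W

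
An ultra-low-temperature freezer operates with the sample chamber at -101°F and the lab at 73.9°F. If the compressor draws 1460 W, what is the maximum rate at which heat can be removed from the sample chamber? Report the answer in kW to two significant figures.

3.0 kW

In absolute terms T_C = 199.26 K and T_H = 296.43 K, so ΔT = 97.17 K.
COP_Carnot = T_C/ΔT = 199.26/97.17 = 2.051.
Q̇_max = COP_Carnot × Ẇ = 2.051 × 1460 W = 2994 W = 2.994 kW.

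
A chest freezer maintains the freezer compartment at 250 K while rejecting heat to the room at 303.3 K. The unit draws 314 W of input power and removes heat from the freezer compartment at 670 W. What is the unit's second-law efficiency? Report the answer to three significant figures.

COP_actual = Q̇_C/Ẇ = 670.0/314.0 = 2.134.
The reservoir spacing is ΔT = 303.3 − 250 = 53.30 K.
COP_Carnot = T_C/ΔT = 250.00/53.30 = 4.690.
η_II = COP_actual/COP_Carnot = 2.134/4.690 = 0.4549.

0.455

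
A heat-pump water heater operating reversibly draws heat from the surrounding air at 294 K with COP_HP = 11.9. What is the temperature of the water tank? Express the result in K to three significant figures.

COP_HP = T_H/(T_H − T_C) rearranges to T_H = COP·T_C/(COP − 1).
With T_C = 294.00 K, T_H = 11.9 × 294.00/10.90 = 320.97 K.

321 K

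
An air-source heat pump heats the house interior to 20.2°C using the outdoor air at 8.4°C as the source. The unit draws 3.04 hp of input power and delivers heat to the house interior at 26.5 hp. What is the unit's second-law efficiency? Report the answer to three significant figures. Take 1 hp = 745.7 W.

COP_actual = Q̇_H/Ẇ = 26.50/3.040 = 8.717.
In absolute terms T_C = 281.55 K and T_H = 293.35 K, so ΔT = 11.80 K.
COP_Carnot = T_H/ΔT = 293.35/11.80 = 24.86.
η_II = COP_actual/COP_Carnot = 8.717/24.86 = 0.3506.

0.351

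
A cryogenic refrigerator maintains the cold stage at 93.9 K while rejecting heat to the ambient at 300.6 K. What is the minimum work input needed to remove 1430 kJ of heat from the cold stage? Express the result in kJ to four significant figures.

The reservoir spacing is ΔT = 300.6 − 93.9 = 206.7 K.
The reversible limit is COP_R = T_C/ΔT = 0.4543, so W_min = Q_C/COP = Q_C·ΔT/T_C.
W_min = 1430 × 206.7/93.90 = 3148 kJ.

3148 kJ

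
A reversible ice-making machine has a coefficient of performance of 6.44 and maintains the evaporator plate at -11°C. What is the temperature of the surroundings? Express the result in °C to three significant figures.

29.7 °C

COP_R = T_C/(T_H − T_C) gives T_H − T_C = T_C/COP.
With T_C = 262.15 K, T_H = 262.15 × (1 + 1/6.44) = 302.86 K.
Converting, 302.86 K = 29.71°C.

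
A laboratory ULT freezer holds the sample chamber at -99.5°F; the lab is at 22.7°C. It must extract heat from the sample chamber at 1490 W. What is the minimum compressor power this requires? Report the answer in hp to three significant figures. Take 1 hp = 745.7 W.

0.956 hp

In absolute terms T_C = 200.09 K and T_H = 295.85 K, so ΔT = 95.76 K.
COP_Carnot = T_C/ΔT = 200.09/95.76 = 2.090.
Ẇ_min = Q̇/COP_Carnot = 1490/2.090 = 713.0 W = 0.9562 hp.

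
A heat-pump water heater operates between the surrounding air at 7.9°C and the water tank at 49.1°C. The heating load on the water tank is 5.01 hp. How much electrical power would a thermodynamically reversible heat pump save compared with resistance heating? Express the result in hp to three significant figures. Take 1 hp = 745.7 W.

In absolute terms T_C = 281.05 K and T_H = 322.25 K, so ΔT = 41.20 K.
COP_Carnot = T_H/ΔT = 322.25/41.20 = 7.822.
Resistance heating needs Ẇ_res = Q̇_H = 5.010 hp; the reversible heat pump needs only Ẇ_hp = Q̇_H/COP = 0.6405 hp.
Saving = 5.010 − 0.6405 = 4.369 hp.

4.37 hp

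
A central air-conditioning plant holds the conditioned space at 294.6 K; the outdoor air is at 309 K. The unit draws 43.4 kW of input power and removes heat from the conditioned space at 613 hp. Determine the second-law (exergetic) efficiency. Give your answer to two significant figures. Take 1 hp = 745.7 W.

Converting, Q̇_C = 613.0 hp = 457.1 kW, so COP_actual = Q̇_C/Ẇ = 457.1/43.40 = 10.53.
The reservoir spacing is ΔT = 309 − 294.6 = 14.40 K.
COP_Carnot = T_C/ΔT = 294.60/14.40 = 20.46.
η_II = COP_actual/COP_Carnot = 10.53/20.46 = 0.5148.

0.51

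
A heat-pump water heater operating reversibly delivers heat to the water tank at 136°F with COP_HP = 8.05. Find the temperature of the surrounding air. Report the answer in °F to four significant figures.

62.00 °F

COP_HP = T_H/(T_H − T_C) gives T_H − T_C = T_H/COP.
With T_H = 330.93 K, T_C = 330.93 × (1 − 1/8.05) = 289.82 K.
Converting, 289.82 K = 62.00°F.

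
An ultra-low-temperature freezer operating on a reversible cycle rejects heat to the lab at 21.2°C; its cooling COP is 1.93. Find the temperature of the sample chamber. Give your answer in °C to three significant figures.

For a Carnot refrigerator COP_R = T_C/(T_H − T_C), so T_C = COP·T_H/(1 + COP).
With T_H = 294.35 K, T_C = 1.93 × 294.35/2.930 = 193.89 K.
Converting, 193.89 K = -79.26°C.

-79.3 °C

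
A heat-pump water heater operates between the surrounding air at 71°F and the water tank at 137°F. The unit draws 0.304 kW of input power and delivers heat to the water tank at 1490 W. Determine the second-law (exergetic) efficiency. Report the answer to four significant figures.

0.5422

Converting, Q̇_H = 1490 W = 1.490 kW, so COP_actual = Q̇_H/Ẇ = 1.490/0.3040 = 4.901.
In absolute terms T_C = 294.82 K and T_H = 331.48 K, so ΔT = 36.67 K.
COP_Carnot = T_H/ΔT = 331.48/36.67 = 9.040.
η_II = COP_actual/COP_Carnot = 4.901/9.040 = 0.5422.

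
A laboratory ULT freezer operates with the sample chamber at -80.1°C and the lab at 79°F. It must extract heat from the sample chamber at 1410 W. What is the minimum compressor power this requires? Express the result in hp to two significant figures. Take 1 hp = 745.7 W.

1.0 hp

In absolute terms T_C = 193.05 K and T_H = 299.26 K, so ΔT = 106.2 K.
COP_Carnot = T_C/ΔT = 193.05/106.2 = 1.818.
Ẇ_min = Q̇/COP_Carnot = 1410/1.818 = 775.7 W = 1.040 hp.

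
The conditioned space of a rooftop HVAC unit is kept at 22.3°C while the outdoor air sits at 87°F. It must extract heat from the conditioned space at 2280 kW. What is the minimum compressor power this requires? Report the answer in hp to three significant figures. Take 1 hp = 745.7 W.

In absolute terms T_C = 295.45 K and T_H = 303.71 K, so ΔT = 8.256 K.
COP_Carnot = T_C/ΔT = 295.45/8.256 = 35.79.
Ẇ_min = Q̇/COP_Carnot = 2280/35.79 = 63.71 kW = 85.43 hp.

85.4 hp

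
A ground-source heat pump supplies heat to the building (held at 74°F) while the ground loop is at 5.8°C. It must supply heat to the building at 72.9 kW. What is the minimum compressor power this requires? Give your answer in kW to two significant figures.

In absolute terms T_C = 278.95 K and T_H = 296.48 K, so ΔT = 17.53 K.
COP_Carnot = T_H/ΔT = 296.48/17.53 = 16.91.
Ẇ_min = Q̇/COP_Carnot = 72.90/16.91 = 4.311 kW.

4.3 kW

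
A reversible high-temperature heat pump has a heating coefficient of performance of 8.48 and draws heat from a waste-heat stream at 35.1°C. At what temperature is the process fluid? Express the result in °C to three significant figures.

76.3 °C

COP_HP = T_H/(T_H − T_C) rearranges to T_H = COP·T_C/(COP − 1).
With T_C = 308.25 K, T_H = 8.48 × 308.25/7.480 = 349.46 K.
Converting, 349.46 K = 76.31°C.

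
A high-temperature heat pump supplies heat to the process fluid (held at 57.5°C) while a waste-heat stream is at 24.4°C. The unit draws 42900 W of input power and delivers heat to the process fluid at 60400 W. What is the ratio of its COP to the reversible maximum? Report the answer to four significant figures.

0.1409

COP_actual = Q̇_H/Ẇ = 60400/42900 = 1.408.
In absolute terms T_C = 297.55 K and T_H = 330.65 K, so ΔT = 33.10 K.
COP_Carnot = T_H/ΔT = 330.65/33.10 = 9.989.
η_II = COP_actual/COP_Carnot = 1.408/9.989 = 0.1409.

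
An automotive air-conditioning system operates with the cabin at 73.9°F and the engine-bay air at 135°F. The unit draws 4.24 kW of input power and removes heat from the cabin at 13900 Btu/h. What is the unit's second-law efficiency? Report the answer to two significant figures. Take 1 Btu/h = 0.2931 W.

0.11

Converting, Q̇_C = 13900 Btu/h = 4.074 kW, so COP_actual = Q̇_C/Ẇ = 4.074/4.240 = 0.9609.
In absolute terms T_C = 296.43 K and T_H = 330.37 K, so ΔT = 33.94 K.
COP_Carnot = T_C/ΔT = 296.43/33.94 = 8.733.
η_II = COP_actual/COP_Carnot = 0.9609/8.733 = 0.1100.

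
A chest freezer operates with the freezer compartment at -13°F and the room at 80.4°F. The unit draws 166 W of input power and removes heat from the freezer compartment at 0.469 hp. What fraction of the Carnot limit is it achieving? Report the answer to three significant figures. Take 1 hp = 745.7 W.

Converting, Q̇_C = 0.4690 hp = 349.7 W, so COP_actual = Q̇_C/Ẇ = 349.7/166.0 = 2.107.
In absolute terms T_C = 248.15 K and T_H = 300.04 K, so ΔT = 51.89 K.
COP_Carnot = T_C/ΔT = 248.15/51.89 = 4.782.
η_II = COP_actual/COP_Carnot = 2.107/4.782 = 0.4405.

0.441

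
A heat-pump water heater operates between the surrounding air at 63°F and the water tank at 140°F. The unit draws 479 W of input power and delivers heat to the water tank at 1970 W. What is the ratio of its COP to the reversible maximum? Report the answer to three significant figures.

0.528

COP_actual = Q̇_H/Ẇ = 1970/479.0 = 4.113.
In absolute terms T_C = 290.37 K and T_H = 333.15 K, so ΔT = 42.78 K.
COP_Carnot = T_H/ΔT = 333.15/42.78 = 7.788.
η_II = COP_actual/COP_Carnot = 4.113/7.788 = 0.5281.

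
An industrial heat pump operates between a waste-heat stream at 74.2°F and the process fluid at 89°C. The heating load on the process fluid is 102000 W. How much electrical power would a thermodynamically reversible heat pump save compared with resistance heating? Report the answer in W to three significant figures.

In absolute terms T_C = 296.59 K and T_H = 362.15 K, so ΔT = 65.56 K.
COP_Carnot = T_H/ΔT = 362.15/65.56 = 5.524.
Resistance heating needs Ẇ_res = Q̇_H = 102000 W; the reversible heat pump needs only Ẇ_hp = Q̇_H/COP = 18460 W.
Saving = 102000 − 18460 = 83540 W.

83500 W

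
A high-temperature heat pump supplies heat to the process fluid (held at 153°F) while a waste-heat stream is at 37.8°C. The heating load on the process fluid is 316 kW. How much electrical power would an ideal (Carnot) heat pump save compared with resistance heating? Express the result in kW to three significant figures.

In absolute terms T_C = 310.95 K and T_H = 340.37 K, so ΔT = 29.42 K.
COP_Carnot = T_H/ΔT = 340.37/29.42 = 11.57.
Resistance heating needs Ẇ_res = Q̇_H = 316.0 kW; the reversible heat pump needs only Ẇ_hp = Q̇_H/COP = 27.32 kW.
Saving = 316.0 − 27.32 = 288.7 kW.

289 kW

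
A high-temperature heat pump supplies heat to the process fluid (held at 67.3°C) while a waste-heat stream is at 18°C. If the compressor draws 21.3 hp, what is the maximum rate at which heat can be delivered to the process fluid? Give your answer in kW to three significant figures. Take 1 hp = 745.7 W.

In absolute terms T_C = 291.15 K and T_H = 340.45 K, so ΔT = 49.30 K.
COP_Carnot = T_H/ΔT = 340.45/49.30 = 6.906.
Q̇_max = COP_Carnot × Ẇ = 6.906 × 21.30 hp = 147.1 hp = 109.7 kW.

110 kW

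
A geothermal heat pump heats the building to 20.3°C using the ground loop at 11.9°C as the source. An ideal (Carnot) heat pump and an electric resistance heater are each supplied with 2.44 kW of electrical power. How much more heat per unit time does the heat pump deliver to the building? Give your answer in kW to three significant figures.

In absolute terms T_C = 285.05 K and T_H = 293.45 K, so ΔT = 8.400 K.
COP_Carnot = T_H/ΔT = 293.45/8.400 = 34.93.
The heat pump delivers Q̇_H = COP × Ẇ = 85.24 kW; the resistance heater delivers Ẇ = 2.440 kW.
Extra = (COP − 1)·Ẇ = 82.80 kW.

82.8 kW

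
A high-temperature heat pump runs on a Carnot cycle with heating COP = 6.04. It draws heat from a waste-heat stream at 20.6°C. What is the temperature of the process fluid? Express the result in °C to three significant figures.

COP_HP = T_H/(T_H − T_C) rearranges to T_H = COP·T_C/(COP − 1).
With T_C = 293.75 K, T_H = 6.04 × 293.75/5.040 = 352.03 K.
Converting, 352.03 K = 78.88°C.

78.9 °C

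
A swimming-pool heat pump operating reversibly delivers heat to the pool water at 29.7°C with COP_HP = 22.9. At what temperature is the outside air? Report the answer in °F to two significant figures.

62 °F

COP_HP = T_H/(T_H − T_C) gives T_H − T_C = T_H/COP.
With T_H = 302.85 K, T_C = 302.85 × (1 − 1/22.9) = 289.63 K.
Converting, 289.63 K = 61.66°F.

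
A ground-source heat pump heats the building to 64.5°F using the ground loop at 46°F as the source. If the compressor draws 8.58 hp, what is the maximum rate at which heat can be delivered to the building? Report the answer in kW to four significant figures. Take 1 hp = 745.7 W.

181.3 kW

In absolute terms T_C = 280.93 K and T_H = 291.21 K, so ΔT = 10.28 K.
COP_Carnot = T_H/ΔT = 291.21/10.28 = 28.33.
Q̇_max = COP_Carnot × Ẇ = 28.33 × 8.580 hp = 243.1 hp = 181.3 kW.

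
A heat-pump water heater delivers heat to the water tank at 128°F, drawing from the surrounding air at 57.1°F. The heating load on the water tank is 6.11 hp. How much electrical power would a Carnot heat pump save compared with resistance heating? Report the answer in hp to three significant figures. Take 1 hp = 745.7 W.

5.37 hp

In absolute terms T_C = 287.09 K and T_H = 326.48 K, so ΔT = 39.39 K.
COP_Carnot = T_H/ΔT = 326.48/39.39 = 8.289.
Resistance heating needs Ẇ_res = Q̇_H = 6.110 hp; the reversible heat pump needs only Ẇ_hp = Q̇_H/COP = 0.7371 hp.
Saving = 6.110 − 0.7371 = 5.373 hp.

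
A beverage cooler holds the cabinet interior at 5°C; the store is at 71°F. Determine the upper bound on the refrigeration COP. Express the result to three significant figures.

16.7

In absolute terms T_C = 278.15 K and T_H = 294.82 K, so ΔT = 16.67 K.
For a reversible cycle, COP_Carnot = T_C/ΔT = 278.15/16.67 = 16.69.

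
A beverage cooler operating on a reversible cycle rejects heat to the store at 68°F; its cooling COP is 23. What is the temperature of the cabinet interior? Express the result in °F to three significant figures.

46.0 °F

For a Carnot refrigerator COP_R = T_C/(T_H − T_C), so T_C = COP·T_H/(1 + COP).
With T_H = 293.15 K, T_C = 23 × 293.15/24.00 = 280.94 K.
Converting, 280.94 K = 46.01°F.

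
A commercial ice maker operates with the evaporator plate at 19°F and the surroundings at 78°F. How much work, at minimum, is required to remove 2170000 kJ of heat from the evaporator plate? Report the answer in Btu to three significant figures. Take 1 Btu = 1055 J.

254000 Btu

In absolute terms T_C = 265.93 K and T_H = 298.71 K, so ΔT = 32.78 K.
The reversible limit is COP_R = T_C/ΔT = 8.113, so W_min = Q_C/COP = Q_C·ΔT/T_C.
W_min = 2170000 × 32.78/265.93 = 267500 kJ = 253500 Btu.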